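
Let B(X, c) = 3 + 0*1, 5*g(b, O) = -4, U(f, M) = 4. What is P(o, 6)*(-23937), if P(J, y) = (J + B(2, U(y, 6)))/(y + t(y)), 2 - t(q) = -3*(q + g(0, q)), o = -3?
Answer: 0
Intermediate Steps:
g(b, O) = -4/5 (g(b, O) = (1/5)*(-4) = -4/5)
B(X, c) = 3 (B(X, c) = 3 + 0 = 3)
t(q) = -2/5 + 3*q (t(q) = 2 - (-3)*(q - 4/5) = 2 - (-3)*(-4/5 + q) = 2 - (12/5 - 3*q) = 2 + (-12/5 + 3*q) = -2/5 + 3*q)
P(J, y) = (3 + J)/(-2/5 + 4*y) (P(J, y) = (J + 3)/(y + (-2/5 + 3*y)) = (3 + J)/(-2/5 + 4*y))
P(o, 6)*(-23937) = (5*(3 - 3)/(2*(-1 + 10*6)))*(-23937) = ((5/2)*0/(-1 + 60))*(-23937) = ((5/2)*0/59)*(-23937) = ((5/2)*(1/59)*0)*(-23937) = 0*(-23937) = 0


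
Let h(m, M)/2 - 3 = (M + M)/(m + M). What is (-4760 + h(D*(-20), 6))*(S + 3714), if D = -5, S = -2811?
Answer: -227510850/53 ≈ -4.2927e+6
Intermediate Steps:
h(m, M) = 6 + 4*M/(M + m) (h(m, M) = 6 + 2*((M + M)/(m + M)) = 6 + 2*((2*M)/(M + m)) = 6 + 2*(2*M/(M + m)) = 6 + 4*M/(M + m))
(-4760 + h(D*(-20), 6))*(S + 3714) = (-4760 + 2*(3*(-5*(-20)) + 5*6)/(6 - 5*(-20)))*(-2811 + 3714) = (-4760 + 2*(3*100 + 30)/(6 + 100))*903 = (-4760 + 2*(300 + 30)/106)*903 = (-4760 + 2*(1/106)*330)*903 = (-4760 + 330/53)*903 = -251950/53*903 = -227510850/53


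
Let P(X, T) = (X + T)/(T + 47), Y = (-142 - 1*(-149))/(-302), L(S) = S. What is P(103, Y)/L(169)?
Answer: 31099/2397603 ≈ 0.012971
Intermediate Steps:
Y = -7/302 (Y = (-142 + 149)*(-1/302) = 7*(-1/302) = -7/302 ≈ -0.023179)
P(X, T) = (T + X)/(47 + T)
P(103, Y)/L(169) = ((-7/302 + 103)/(47 - 7/302))/169 = ((31099/302)/(14187/302))*(1/169) = ((302/14187)*(31099/302))*(1/169) = (31099/14187)*(1/169) = 31099/2397603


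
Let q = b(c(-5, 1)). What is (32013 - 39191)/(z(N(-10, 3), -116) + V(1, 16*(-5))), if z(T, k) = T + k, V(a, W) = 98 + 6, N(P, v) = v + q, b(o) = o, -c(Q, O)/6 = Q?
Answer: -7178/21 ≈ -341.81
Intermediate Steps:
c(Q, O) = -6*Q
q = 30 (q = -6*(-5) = 30)
N(P, v) = 30 + v (N(P, v) = v + 30 = 30 + v)
V(a, W) = 104
(32013 - 39191)/(z(N(-10, 3), -116) + V(1, 16*(-5))) = (32013 - 39191)/(((30 + 3) - 116) + 104) = -7178/((33 - 116) + 104) = -7178/(-83 + 104) = -7178/21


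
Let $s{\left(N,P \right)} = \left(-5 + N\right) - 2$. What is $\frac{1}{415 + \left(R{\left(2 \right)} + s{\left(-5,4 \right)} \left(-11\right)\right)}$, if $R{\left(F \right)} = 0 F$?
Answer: $\frac{1}{547} \approx 0.0018282$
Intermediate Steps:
$R{\left(F \right)} = 0$
$s{\left(N,P \right)} = -7 + N$
$\frac{1}{415 + \left(R{\left(2 \right)} + s{\left(-5,4 \right)} \left(-11\right)\right)} = \frac{1}{415 + \left(0 + \left(-7 - 5\right) \left(-11\right)\right)} = \frac{1}{415 + \left(0 - -132\right)} = \frac{1}{415 + \left(0 + 132\right)} = \frac{1}{415 + 132} = \frac{1}{547}$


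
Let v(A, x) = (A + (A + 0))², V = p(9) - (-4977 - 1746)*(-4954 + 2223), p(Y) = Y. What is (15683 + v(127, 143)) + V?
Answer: -18280305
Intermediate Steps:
V = -18360504 (V = 9 - (-4977 - 1746)*(-4954 + 2223) = 9 - (-6723)*(-2731) = 9 - 1*18360513 = 9 - 18360513 = -18360504)
v(A, x) = 4*A² (v(A, x) = (A + A)² = (2*A)² = 4*A²)
(15683 + v(127, 143)) + V = (15683 + 4*127²) - 18360504 = (15683 + 4*16129) - 18360504 = (15683 + 64516) - 18360504 = 80199 - 18360504 = -18280305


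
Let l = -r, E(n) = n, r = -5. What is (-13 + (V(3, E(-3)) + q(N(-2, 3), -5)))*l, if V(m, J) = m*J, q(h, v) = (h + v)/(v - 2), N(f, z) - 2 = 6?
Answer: -785/7 ≈ -112.14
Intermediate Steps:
N(f, z) = 8 (N(f, z) = 2 + 6 = 8)
q(h, v) = (h + v)/(-2 + v)
l = 5 (l = -1*(-5) = 5)
V(m, J) = J*m
(-13 + (V(3, E(-3)) + q(N(-2, 3), -5)))*l = (-13 + (-3*3 + (8 - 5)/(-2 - 5)))*5 = (-13 + (-9 + 3/(-7)))*5 = (-13 + (-9 - 1/7*3))*5 = (-13 + (-9 - 3/7))*5 = (-13 - 66/7)*5 = -157/7*5 = -785/7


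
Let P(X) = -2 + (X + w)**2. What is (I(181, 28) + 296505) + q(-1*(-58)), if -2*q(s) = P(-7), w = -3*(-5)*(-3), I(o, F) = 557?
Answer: 295711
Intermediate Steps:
w = -45 (w = 15*(-3) = -45)
P(X) = -2 + (-45 + X)**2 (P(X) = -2 + (X - 45)**2 = -2 + (-45 + X)**2)
q(s) = -1351 (q(s) = -(-2 + (-45 - 7)**2)/2 = -(-2 + (-52)**2)/2 = -(-2 + 2704)/2 = -1/2*2702 = -1351)
(I(181, 28) + 296505) + q(-1*(-58)) = (557 + 296505) - 1351 = 297062 - 1351 = 295711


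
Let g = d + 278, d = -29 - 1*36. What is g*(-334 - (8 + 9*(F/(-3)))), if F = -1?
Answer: -73485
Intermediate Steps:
d = -65 (d = -29 - 36 = -65)
g = 213 (g = -65 + 278 = 213)
g*(-334 - (8 + 9*(F/(-3)))) = 213*(-334 - (8 + 9*(-1/(-3)))) = 213*(-334 - (8 + 9*(-1*(-⅓)))) = 213*(-334 - (8 + 9*(⅓))) = 213*(-334 - (8 + 3)) = 213*(-334 - 1*11) = 213*(-334 - 11) = 213*(-345) = -73485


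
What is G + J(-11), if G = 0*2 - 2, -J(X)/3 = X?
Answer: 31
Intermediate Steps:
J(X) = -3*X
G = -2 (G = 0 - 2 = -2)
G + J(-11) = -2 - 3*(-11) = -2 + 33 = 31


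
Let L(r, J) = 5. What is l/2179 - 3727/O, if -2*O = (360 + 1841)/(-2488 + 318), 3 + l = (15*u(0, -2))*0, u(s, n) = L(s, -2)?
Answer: -1136958833/154709 ≈ -7349.0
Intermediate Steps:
u(s, n) = 5
l = -3 (l = -3 + (15*5)*0 = -3 + 75*0 = -3 + 0 = -3)
O = 71/140 (O = -(360 + 1841)/(2*(-2488 + 318)) = -2201/(2*(-2170)) = -2201*(-1)/(2*2170) = -½*(-71/70) = 71/140 ≈ 0.50714)
l/2179 - 3727/O = -3/2179 - 3727/71/140 = -3*1/2179 - 3727*140/71 = -3/2179 - 521780/71 = -1136958833/154709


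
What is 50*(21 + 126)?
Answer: 7350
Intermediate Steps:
50*(21 + 126) = 50*147 = 7350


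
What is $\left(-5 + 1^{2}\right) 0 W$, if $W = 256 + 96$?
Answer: $0$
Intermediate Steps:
$W = 352$
$\left(-5 + 1^{2}\right) 0 W = \left(-5 + 1^{2}\right) 0 \cdot 352 = \left(-5 + 1\right) 0 \cdot 352 = \left(-4\right) 0 \cdot 352 = 0 \cdot 352 = 0$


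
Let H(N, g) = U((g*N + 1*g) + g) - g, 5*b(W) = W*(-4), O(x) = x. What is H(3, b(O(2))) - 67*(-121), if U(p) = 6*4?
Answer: 40663/5 ≈ 8132.6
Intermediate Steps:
U(p) = 24
b(W) = -4*W/5 (b(W) = (W*(-4))/5 = (-4*W)/5 = -4*W/5)
H(N, g) = 24 - g
H(3, b(O(2))) - 67*(-121) = (24 - (-4)*2/5) - 67*(-121) = (24 - 1*(-8/5)) + 8107 = (24 + 8/5) + 8107 = 128/5 + 8107 = 40663/5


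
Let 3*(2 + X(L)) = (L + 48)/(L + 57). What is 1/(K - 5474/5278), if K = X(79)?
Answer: -153816/419281 ≈ -0.36686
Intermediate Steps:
X(L) = -2 + (48 + L)/(3*(57 + L)) (X(L) = -2 + ((L + 48)/(L + 57))/3 = -2 + ((48 + L)/(57 + L))/3 = -2 + (48 + L)/(3*(57 + L)))
K = -689/408 (K = (-294 - 5*79)/(3*(57 + 79)) = (⅓)*(-294 - 395)/136 = (⅓)*(1/136)*(-689) = -689/408 ≈ -1.6887)
1/(K - 5474/5278) = 1/(-689/408 - 5474/5278) = 1/(-689/408 - 5474*1/5278) = 1/(-689/408 - 391/377) = 1/(-419281/153816) = -153816/419281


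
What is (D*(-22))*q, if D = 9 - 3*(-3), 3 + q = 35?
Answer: -12672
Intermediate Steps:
q = 32 (q = -3 + 35 = 32)
D = 18 (D = 9 - 1*(-9) = 9 + 9 = 18)
(D*(-22))*q = (18*(-22))*32 = -396*32 = -12672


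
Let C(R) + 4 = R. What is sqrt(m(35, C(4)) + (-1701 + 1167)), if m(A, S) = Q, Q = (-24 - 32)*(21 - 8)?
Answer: I*sqrt(1262) ≈ 35.525*I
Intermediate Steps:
C(R) = -4 + R
Q = -728 (Q = -56*13 = -728)
m(A, S) = -728
sqrt(m(35, C(4)) + (-1701 + 1167)) = sqrt(-728 + (-1701 + 1167)) = sqrt(-728 - 534) = sqrt(-1262) = I*sqrt(1262)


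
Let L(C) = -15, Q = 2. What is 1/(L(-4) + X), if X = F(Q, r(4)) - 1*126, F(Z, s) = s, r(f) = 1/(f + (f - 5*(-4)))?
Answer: -28/3947 ≈ -0.0070940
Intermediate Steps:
r(f) = 1/(20 + 2*f) (r(f) = 1/(f + (f + 20)) = 1/(f + (20 + f)) = 1/(20 + 2*f))
X = -3527/28 (X = 1/(2*(10 + 4)) - 1*126 = (½)/14 - 126 = (½)*(1/14) - 126 = 1/28 - 126 = -3527/28 ≈ -125.96)
1/(L(-4) + X) = 1/(-15 - 3527/28) = 1/(-3947/28) = -28/3947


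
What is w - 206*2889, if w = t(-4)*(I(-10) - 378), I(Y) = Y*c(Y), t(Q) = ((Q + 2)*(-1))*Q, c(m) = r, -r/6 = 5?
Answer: -594510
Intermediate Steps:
r = -30 (r = -6*5 = -30)
c(m) = -30
t(Q) = Q*(-2 - Q) (t(Q) = ((2 + Q)*(-1))*Q = (-2 - Q)*Q = Q*(-2 - Q))
I(Y) = -30*Y (I(Y) = Y*(-30) = -30*Y)
w = 624 (w = (-1*(-4)*(2 - 4))*(-30*(-10) - 378) = (-1*(-4)*(-2))*(300 - 378) = -8*(-78) = 624)
w - 206*2889 = 624 - 206*2889 = 624 - 595134 = -594510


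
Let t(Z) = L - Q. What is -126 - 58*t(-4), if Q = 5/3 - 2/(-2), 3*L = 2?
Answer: -10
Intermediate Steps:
L = 2/3 (L = (1/3)*2 = 2/3 ≈ 0.66667)
Q = 8/3 (Q = 5*(1/3) - 2*(-1/2) = 5/3 + 1 = 8/3 ≈ 2.6667)
t(Z) = -2 (t(Z) = 2/3 - 1*8/3 = 2/3 - 8/3 = -2)
-126 - 58*t(-4) = -126 - 58*(-2) = -126 + 116 = -10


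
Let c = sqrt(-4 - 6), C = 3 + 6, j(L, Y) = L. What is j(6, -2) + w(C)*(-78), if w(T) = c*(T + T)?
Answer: 6 - 1404*I*sqrt(10) ≈ 6.0 - 4439.8*I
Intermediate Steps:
C = 9
c = I*sqrt(10) (c = sqrt(-10) = I*sqrt(10) ≈ 3.1623*I)
w(T) = 2*I*T*sqrt(10) (w(T) = (I*sqrt(10))*(T + T) = (I*sqrt(10))*(2*T) = 2*I*T*sqrt(10))
j(6, -2) + w(C)*(-78) = 6 + (2*I*9*sqrt(10))*(-78) = 6 + (18*I*sqrt(10))*(-78) = 6 - 1404*I*sqrt(10)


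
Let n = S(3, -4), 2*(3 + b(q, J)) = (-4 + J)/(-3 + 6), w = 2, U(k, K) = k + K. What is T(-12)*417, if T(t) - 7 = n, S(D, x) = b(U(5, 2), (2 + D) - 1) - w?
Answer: 834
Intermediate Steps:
U(k, K) = K + k
b(q, J) = -11/3 + J/6 (b(q, J) = -3 + ((-4 + J)/(-3 + 6))/2 = -3 + ((-4 + J)/3)/2 = -3 + ((-4 + J)*(1/3))/2 = -3 + (-4/3 + J/3)/2 = -3 + (-2/3 + J/6) = -11/3 + J/6)
S(D, x) = -11/2 + D/6 (S(D, x) = (-11/3 + ((2 + D) - 1)/6) - 1*2 = (-11/3 + (1 + D)/6) - 2 = (-11/3 + (1/6 + D/6)) - 2 = (-7/2 + D/6) - 2 = -11/2 + D/6)
n = -5 (n = -11/2 + (1/6)*3 = -11/2 + 1/2 = -5)
T(t) = 2 (T(t) = 7 - 5 = 2)
T(-12)*417 = 2*417 = 834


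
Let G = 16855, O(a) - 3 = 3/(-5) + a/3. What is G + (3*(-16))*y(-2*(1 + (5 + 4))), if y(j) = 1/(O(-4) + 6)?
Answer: 892955/53 ≈ 16848.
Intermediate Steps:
O(a) = 12/5 + a/3 (O(a) = 3 + (3/(-5) + a/3) = 3 + (3*(-1/5) + a*(1/3)) = 3 + (-3/5 + a/3) = 12/5 + a/3)
y(j) = 15/106 (y(j) = 1/((12/5 + (1/3)*(-4)) + 6) = 1/((12/5 - 4/3) + 6) = 1/(16/15 + 6) = 1/(106/15) = 15/106)
G + (3*(-16))*y(-2*(1 + (5 + 4))) = 16855 + (3*(-16))*(15/106) = 16855 - 48*15/106 = 16855 - 360/53 = 892955/53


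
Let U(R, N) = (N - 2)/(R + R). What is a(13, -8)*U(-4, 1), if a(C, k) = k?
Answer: -1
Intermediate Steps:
U(R, N) = (-2 + N)/(2*R) (U(R, N) = (-2 + N)/((2*R)) = (-2 + N)*(1/(2*R)) = (-2 + N)/(2*R))
a(13, -8)*U(-4, 1) = -4*(-2 + 1)/(-4) = -4*(-1)*(-1)/4 = -8*⅛ = -1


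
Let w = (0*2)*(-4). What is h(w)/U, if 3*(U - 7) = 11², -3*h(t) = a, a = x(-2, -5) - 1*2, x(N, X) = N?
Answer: 2/71 ≈ 0.028169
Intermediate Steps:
w = 0 (w = 0*(-4) = 0)
a = -4 (a = -2 - 1*2 = -2 - 2 = -4)
h(t) = 4/3 (h(t) = -⅓*(-4) = 4/3)
U = 142/3 (U = 7 + (⅓)*11² = 7 + (⅓)*121 = 7 + 121/3 = 142/3 ≈ 47.333)
h(w)/U = 4/(3*(142/3)) = (4/3)*(3/142) = 2/71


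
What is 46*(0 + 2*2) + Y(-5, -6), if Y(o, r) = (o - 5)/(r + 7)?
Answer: 174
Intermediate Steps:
Y(o, r) = (-5 + o)/(7 + r)
46*(0 + 2*2) + Y(-5, -6) = 46*(0 + 2*2) + (-5 - 5)/(7 - 6) = 46*(0 + 4) - 10/1 = 46*4 + 1*(-10) = 184 - 10 = 174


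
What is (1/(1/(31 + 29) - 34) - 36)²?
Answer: 5396959296/4157521 ≈ 1298.1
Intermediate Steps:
(1/(1/(31 + 29) - 34) - 36)² = (1/(1/60 - 34) - 36)² = (1/(-2039/60) - 36)² = (-60/2039 - 36)² = (-73464/2039)² = 5396959296/4157521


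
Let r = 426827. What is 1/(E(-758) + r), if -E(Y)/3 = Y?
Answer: 1/429101 ≈ 2.3305e-6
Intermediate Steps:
E(Y) = -3*Y
1/(E(-758) + r) = 1/(-3*(-758) + 426827) = 1/(2274 + 426827) = 1/429101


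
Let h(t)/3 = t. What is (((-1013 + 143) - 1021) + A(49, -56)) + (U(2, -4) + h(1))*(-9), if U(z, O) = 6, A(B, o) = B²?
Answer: 429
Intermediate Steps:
h(t) = 3*t
(((-1013 + 143) - 1021) + A(49, -56)) + (U(2, -4) + h(1))*(-9) = (((-1013 + 143) - 1021) + 49²) + (6 + 3*1)*(-9) = ((-870 - 1021) + 2401) + (6 + 3)*(-9) = (-1891 + 2401) + 9*(-9) = 510 - 81 = 429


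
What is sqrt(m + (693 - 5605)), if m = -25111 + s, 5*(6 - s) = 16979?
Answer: 2*I*sqrt(208830)/5 ≈ 182.79*I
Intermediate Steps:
s = -16949/5 (s = 6 - 1/5*16979 = 6 - 16979/5 = -16949/5 ≈ -3389.8)
m = -142504/5 (m = -25111 - 16949/5 = -142504/5 ≈ -28501.)
sqrt(m + (693 - 5605)) = sqrt(-142504/5 + (693 - 5605)) = sqrt(-142504/5 - 4912) = sqrt(-167064/5) = 2*I*sqrt(208830)/5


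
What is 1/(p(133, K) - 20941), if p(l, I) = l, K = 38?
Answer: -1/20808 ≈ -4.8058e-5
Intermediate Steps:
1/(p(133, K) - 20941) = 1/(133 - 20941) = 1/(-20808) = -1/20808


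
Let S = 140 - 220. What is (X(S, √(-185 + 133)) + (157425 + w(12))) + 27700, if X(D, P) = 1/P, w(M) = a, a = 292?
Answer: 185417 - I*√13/26 ≈ 1.8542e+5 - 0.13867*I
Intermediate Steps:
w(M) = 292
S = -80
(X(S, √(-185 + 133)) + (157425 + w(12))) + 27700 = (1/(√(-185 + 133)) + (157425 + 292)) + 27700 = (1/(√(-52)) + 157717) + 27700 = (1/(2*I*√13) + 157717) + 27700 = (-I*√13/26 + 157717) + 27700 = (157717 - I*√13/26) + 27700 = 185417 - I*√13/26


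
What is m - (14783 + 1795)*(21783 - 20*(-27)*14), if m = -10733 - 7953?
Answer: -486466940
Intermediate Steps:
m = -18686
m - (14783 + 1795)*(21783 - 20*(-27)*14) = -18686 - (14783 + 1795)*(21783 - 20*(-27)*14) = -18686 - 16578*(21783 + 540*14) = -18686 - 16578*(21783 + 7560) = -18686 - 16578*29343 = -18686 - 1*486448254 = -18686 - 486448254 = -486466940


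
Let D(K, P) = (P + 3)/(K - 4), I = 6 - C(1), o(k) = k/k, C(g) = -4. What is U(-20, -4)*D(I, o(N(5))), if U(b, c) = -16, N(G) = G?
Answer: -32/3 ≈ -10.667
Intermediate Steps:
o(k) = 1
I = 10 (I = 6 - 1*(-4) = 6 + 4 = 10)
D(K, P) = (3 + P)/(-4 + K)
U(-20, -4)*D(I, o(N(5))) = -16*(3 + 1)/(-4 + 10) = -16*4/6 = -8*4/3 = -16*⅔ = -32/3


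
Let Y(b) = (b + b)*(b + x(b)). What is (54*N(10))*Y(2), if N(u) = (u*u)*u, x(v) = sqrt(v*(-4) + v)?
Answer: 432000 + 216000*I*sqrt(6) ≈ 4.32e+5 + 5.2909e+5*I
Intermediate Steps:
x(v) = sqrt(3)*sqrt(-v) (x(v) = sqrt(-4*v + v) = sqrt(-3*v) = sqrt(3)*sqrt(-v))
N(u) = u**3 (N(u) = u**2*u = u**3)
Y(b) = 2*b*(b + sqrt(3)*sqrt(-b)) (Y(b) = (b + b)*(b + sqrt(3)*sqrt(-b)) = (2*b)*(b + sqrt(3)*sqrt(-b)) = 2*b*(b + sqrt(3)*sqrt(-b)))
(54*N(10))*Y(2) = (54*10**3)*(2*2*(2 + sqrt(3)*sqrt(-1*2))) = (54*1000)*(2*2*(2 + sqrt(3)*sqrt(-2))) = 54000*(2*2*(2 + sqrt(3)*(I*sqrt(2)))) = 54000*(2*2*(2 + I*sqrt(6))) = 54000*(8 + 4*I*sqrt(6)) = 432000 + 216000*I*sqrt(6)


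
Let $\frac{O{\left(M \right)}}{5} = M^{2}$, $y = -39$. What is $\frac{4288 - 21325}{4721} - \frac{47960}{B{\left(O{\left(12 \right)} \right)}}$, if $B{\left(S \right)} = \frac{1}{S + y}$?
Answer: $- \frac{154191464997}{4721} \approx -3.2661 \cdot 10^{7}$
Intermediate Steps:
$O{\left(M \right)} = 5 M^{2}$
$B{\left(S \right)} = \frac{1}{-39 + S}$ ($B{\left(S \right)} = \frac{1}{S - 39} = \frac{1}{-39 + S}$)
$\frac{4288 - 21325}{4721} - \frac{47960}{B{\left(O{\left(12 \right)} \right)}} = \frac{4288 - 21325}{4721} - \frac{47960}{\frac{1}{-39 + 5 \cdot 12^{2}}} = \left(4288 - 21325\right) \frac{1}{4721} - \frac{47960}{\frac{1}{-39 + 5 \cdot 144}} = \left(-17037\right) \frac{1}{4721} - \frac{47960}{\frac{1}{-39 + 720}} = - \frac{17037}{4721} - \frac{47960}{\frac{1}{681}} = - \frac{17037}{4721} - 47960 \frac{1}{\frac{1}{681}} = - \frac{17037}{4721} - 32660760 = - \frac{154191464997}{4721}$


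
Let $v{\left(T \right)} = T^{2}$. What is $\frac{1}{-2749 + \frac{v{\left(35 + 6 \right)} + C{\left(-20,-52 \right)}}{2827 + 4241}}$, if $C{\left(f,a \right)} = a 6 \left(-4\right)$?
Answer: $- \frac{7068}{19427003} \approx -0.00036382$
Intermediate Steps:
$C{\left(f,a \right)} = - 24 a$ ($C{\left(f,a \right)} = 6 a \left(-4\right) = - 24 a$)
$\frac{1}{-2749 + \frac{v{\left(35 + 6 \right)} + C{\left(-20,-52 \right)}}{2827 + 4241}} = \frac{1}{-2749 + \frac{\left(35 + 6\right)^{2} - -1248}{2827 + 4241}} = \frac{1}{-2749 + \frac{41^{2} + 1248}{7068}} = \frac{1}{-2749 + \left(1681 + 1248\right) \frac{1}{7068}} = \frac{1}{-2749 + 2929 \cdot \frac{1}{7068}} = \frac{1}{-2749 + \frac{2929}{7068}} = \frac{1}{- \frac{19427003}{7068}} = - \frac{7068}{19427003}$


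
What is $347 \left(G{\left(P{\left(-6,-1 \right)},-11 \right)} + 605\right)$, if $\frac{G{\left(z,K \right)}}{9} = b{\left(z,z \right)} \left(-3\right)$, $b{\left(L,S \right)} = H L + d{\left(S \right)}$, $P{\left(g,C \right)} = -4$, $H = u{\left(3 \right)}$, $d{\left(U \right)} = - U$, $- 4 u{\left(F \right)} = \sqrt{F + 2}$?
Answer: $172459 - 9369 \sqrt{5} \approx 1.5151 \cdot 10^{5}$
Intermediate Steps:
$u{\left(F \right)} = - \frac{\sqrt{2 + F}}{4}$ ($u{\left(F \right)} = - \frac{\sqrt{F + 2}}{4} = - \frac{\sqrt{2 + F}}{4}$)
$H = - \frac{\sqrt{5}}{4}$ ($H = - \frac{\sqrt{2 + 3}}{4} = - \frac{\sqrt{5}}{4} \approx -0.55902$)
$b{\left(L,S \right)} = - S - \frac{L \sqrt{5}}{4}$ ($b{\left(L,S \right)} = - \frac{\sqrt{5}}{4} L - S = - \frac{L \sqrt{5}}{4} - S = - S - \frac{L \sqrt{5}}{4}$)
$G{\left(z,K \right)} = 27 z + \frac{27 z \sqrt{5}}{4}$ ($G{\left(z,K \right)} = 9 \left(- z - \frac{z \sqrt{5}}{4}\right) \left(-3\right) = 9 \left(3 z + \frac{3 z \sqrt{5}}{4}\right) = 27 z + \frac{27 z \sqrt{5}}{4}$)
$347 \left(G{\left(P{\left(-6,-1 \right)},-11 \right)} + 605\right) = 347 \left(\frac{27}{4} \left(-4\right) \left(4 + \sqrt{5}\right) + 605\right) = 347 \left(\left(-108 - 27 \sqrt{5}\right) + 605\right) = 347 \left(497 - 27 \sqrt{5}\right) = 172459 - 9369 \sqrt{5}$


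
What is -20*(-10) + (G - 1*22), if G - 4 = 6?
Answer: 188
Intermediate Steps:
G = 10 (G = 4 + 6 = 10)
-20*(-10) + (G - 1*22) = -20*(-10) + (10 - 1*22) = 200 + (10 - 22) = 200 - 12 = 188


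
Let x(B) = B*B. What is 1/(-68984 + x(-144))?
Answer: -1/48248 ≈ -2.0726e-5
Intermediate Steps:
x(B) = B**2
1/(-68984 + x(-144)) = 1/(-68984 + (-144)**2) = 1/(-68984 + 20736) = 1/(-48248) = -1/48248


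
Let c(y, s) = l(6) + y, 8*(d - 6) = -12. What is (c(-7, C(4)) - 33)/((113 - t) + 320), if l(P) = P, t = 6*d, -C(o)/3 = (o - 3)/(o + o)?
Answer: -17/203 ≈ -0.083744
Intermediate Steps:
d = 9/2 (d = 6 + (1/8)*(-12) = 6 - 3/2 = 9/2 ≈ 4.5000)
C(o) = -3*(-3 + o)/(2*o) (C(o) = -3*(o - 3)/(o + o) = -3*(-3 + o)/(2*o))
t = 27 (t = 6*(9/2) = 27)
c(y, s) = 6 + y
(c(-7, C(4)) - 33)/((113 - t) + 320) = ((6 - 7) - 33)/((113 - 1*27) + 320) = (-1 - 33)/((113 - 27) + 320) = -34/(86 + 320) = -34/406 = -34*1/406 = -17/203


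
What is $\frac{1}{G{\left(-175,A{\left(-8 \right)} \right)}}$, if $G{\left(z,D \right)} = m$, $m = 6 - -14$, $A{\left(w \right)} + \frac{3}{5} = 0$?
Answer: $\frac{1}{20} \approx 0.05$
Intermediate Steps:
$A{\left(w \right)} = - \frac{3}{5}$ ($A{\left(w \right)} = - \frac{3}{5} + 0 = - \frac{3}{5}$)
$m = 20$ ($m = 6 + 14 = 20$)
$G{\left(z,D \right)} = 20$
$\frac{1}{G{\left(-175,A{\left(-8 \right)} \right)}} = \frac{1}{20}$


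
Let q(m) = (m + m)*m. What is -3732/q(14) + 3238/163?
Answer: 165245/15974 ≈ 10.345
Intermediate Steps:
q(m) = 2*m² (q(m) = (2*m)*m = 2*m²)
-3732/q(14) + 3238/163 = -3732/(2*14²) + 3238/163 = -3732/(2*196) + 3238*(1/163) = -3732/392 + 3238/163 = -3732*1/392 + 3238/163 = -933/98 + 3238/163 = 165245/15974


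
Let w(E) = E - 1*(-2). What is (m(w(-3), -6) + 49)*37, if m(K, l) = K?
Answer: 1776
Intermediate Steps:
w(E) = 2 + E (w(E) = E + 2 = 2 + E)
(m(w(-3), -6) + 49)*37 = ((2 - 3) + 49)*37 = (-1 + 49)*37 = 48*37 = 1776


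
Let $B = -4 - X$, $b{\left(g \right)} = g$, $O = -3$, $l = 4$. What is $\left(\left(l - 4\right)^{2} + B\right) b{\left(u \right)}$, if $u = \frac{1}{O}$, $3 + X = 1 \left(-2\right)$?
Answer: $- \frac{1}{3} \approx -0.33333$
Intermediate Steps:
$X = -5$ ($X = -3 + 1 \left(-2\right) = -3 - 2 = -5$)
$u = - \frac{1}{3}$ ($u = \frac{1}{-3} = - \frac{1}{3} \approx -0.33333$)
$B = 1$ ($B = -4 - -5 = -4 + 5 = 1$)
$\left(\left(l - 4\right)^{2} + B\right) b{\left(u \right)} = \left(\left(4 - 4\right)^{2} + 1\right) \left(- \frac{1}{3}\right) = \left(0^{2} + 1\right) \left(- \frac{1}{3}\right) = \left(0 + 1\right) \left(- \frac{1}{3}\right) = 1 \left(- \frac{1}{3}\right) = - \frac{1}{3}$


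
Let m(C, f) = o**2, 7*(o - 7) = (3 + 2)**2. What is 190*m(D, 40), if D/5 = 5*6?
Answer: 1040440/49 ≈ 21233.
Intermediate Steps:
D = 150 (D = 5*(5*6) = 5*30 = 150)
o = 74/7 (o = 7 + (3 + 2)**2/7 = 7 + (1/7)*5**2 = 7 + (1/7)*25 = 7 + 25/7 = 74/7 ≈ 10.571)
m(C, f) = 5476/49 (m(C, f) = (74/7)**2 = 5476/49)
190*m(D, 40) = 190*(5476/49) = 1040440/49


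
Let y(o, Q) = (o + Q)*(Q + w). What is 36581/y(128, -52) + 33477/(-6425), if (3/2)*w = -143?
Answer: -1829658159/215828600 ≈ -8.4774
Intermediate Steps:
w = -286/3 (w = (⅔)*(-143) = -286/3 ≈ -95.333)
y(o, Q) = (-286/3 + Q)*(Q + o) (y(o, Q) = (o + Q)*(Q - 286/3) = (Q + o)*(-286/3 + Q) = (-286/3 + Q)*(Q + o))
36581/y(128, -52) + 33477/(-6425) = 36581/((-52)² - 286/3*(-52) - 286/3*128 - 52*128) + 33477/(-6425) = 36581/(2704 + 14872/3 - 36608/3 - 6656) + 33477*(-1/6425) = 36581/(-33592/3) - 33477/6425 = 36581*(-3/33592) - 33477/6425 = -109743/33592 - 33477/6425 = -1829658159/215828600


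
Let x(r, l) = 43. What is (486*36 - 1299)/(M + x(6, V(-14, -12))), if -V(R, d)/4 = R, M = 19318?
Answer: 16197/19361 ≈ 0.83658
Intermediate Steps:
V(R, d) = -4*R
(486*36 - 1299)/(M + x(6, V(-14, -12))) = (486*36 - 1299)/(19318 + 43) = (17496 - 1299)/19361 = 16197*(1/19361) = 16197/19361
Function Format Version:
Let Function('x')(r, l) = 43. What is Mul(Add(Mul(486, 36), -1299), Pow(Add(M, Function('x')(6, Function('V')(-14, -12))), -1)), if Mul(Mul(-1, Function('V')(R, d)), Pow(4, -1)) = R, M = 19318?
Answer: Rational(16197, 19361) ≈ 0.83658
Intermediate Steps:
Function('V')(R, d) = Mul(-4, R)
Mul(Add(Mul(486, 36), -1299), Pow(Add(M, Function('x')(6, Function('V')(-14, -12))), -1)) = Mul(Add(Mul(486, 36), -1299), Pow(Add(19318, 43), -1)) = Mul(Add(17496, -1299), Pow(19361, -1)) = Mul(16197, Rational(1, 19361)) = Rational(16197, 19361)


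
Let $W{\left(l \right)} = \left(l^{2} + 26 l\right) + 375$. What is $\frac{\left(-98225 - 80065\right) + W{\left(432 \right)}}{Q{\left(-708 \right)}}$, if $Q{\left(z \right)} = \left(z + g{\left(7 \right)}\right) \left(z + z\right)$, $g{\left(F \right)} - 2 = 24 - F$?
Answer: $\frac{6647}{325208} \approx 0.020439$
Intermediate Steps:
$W{\left(l \right)} = 375 + l^{2} + 26 l$
$g{\left(F \right)} = 26 - F$ ($g{\left(F \right)} = 2 - \left(-24 + F\right) = 26 - F$)
$Q{\left(z \right)} = 2 z \left(19 + z\right)$ ($Q{\left(z \right)} = \left(z + \left(26 - 7\right)\right) \left(z + z\right) = \left(z + \left(26 - 7\right)\right) 2 z = \left(z + 19\right) 2 z = \left(19 + z\right) 2 z = 2 z \left(19 + z\right)$)
$\frac{\left(-98225 - 80065\right) + W{\left(432 \right)}}{Q{\left(-708 \right)}} = \frac{\left(-98225 - 80065\right) + \left(375 + 432^{2} + 26 \cdot 432\right)}{2 \left(-708\right) \left(19 - 708\right)} = \frac{-178290 + \left(375 + 186624 + 11232\right)}{2 \left(-708\right) \left(-689\right)} = \frac{-178290 + 198231}{975624} = 19941 \cdot \frac{1}{975624} = \frac{6647}{325208}$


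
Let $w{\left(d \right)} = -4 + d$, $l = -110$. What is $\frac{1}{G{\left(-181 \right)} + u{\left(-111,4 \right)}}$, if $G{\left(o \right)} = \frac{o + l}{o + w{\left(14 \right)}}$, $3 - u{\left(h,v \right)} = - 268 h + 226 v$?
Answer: $- \frac{57}{1746896} \approx -3.2629 \cdot 10^{-5}$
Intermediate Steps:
$u{\left(h,v \right)} = 3 - 226 v + 268 h$ ($u{\left(h,v \right)} = 3 - \left(- 268 h + 226 v\right) = 3 + \left(- 226 v + 268 h\right) = 3 - 226 v + 268 h$)
$G{\left(o \right)} = \frac{-110 + o}{10 + o}$ ($G{\left(o \right)} = \frac{o - 110}{o + \left(-4 + 14\right)} = \frac{-110 + o}{o + 10} = \frac{-110 + o}{10 + o}$)
$\frac{1}{G{\left(-181 \right)} + u{\left(-111,4 \right)}} = \frac{1}{\frac{-110 - 181}{10 - 181} + \left(3 - 904 + 268 \left(-111\right)\right)} = \frac{1}{\frac{1}{-171} \left(-291\right) - 30649} = \frac{1}{\left(- \frac{1}{171}\right) \left(-291\right) - 30649} = \frac{1}{\frac{97}{57} - 30649} = \frac{1}{- \frac{1746896}{57}} = - \frac{57}{1746896}$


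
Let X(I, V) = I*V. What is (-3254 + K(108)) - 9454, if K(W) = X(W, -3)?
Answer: -13032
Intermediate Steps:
K(W) = -3*W (K(W) = W*(-3) = -3*W)
(-3254 + K(108)) - 9454 = (-3254 - 3*108) - 9454 = (-3254 - 324) - 9454 = -3578 - 9454 = -13032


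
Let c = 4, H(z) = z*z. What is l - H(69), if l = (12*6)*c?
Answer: -4473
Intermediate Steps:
H(z) = z²
l = 288 (l = (12*6)*4 = 72*4 = 288)
l - H(69) = 288 - 1*69² = 288 - 1*4761 = 288 - 4761 = -4473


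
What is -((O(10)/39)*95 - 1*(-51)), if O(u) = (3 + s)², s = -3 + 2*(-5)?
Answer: -11489/39 ≈ -294.59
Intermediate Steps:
s = -13 (s = -3 - 10 = -13)
O(u) = 100 (O(u) = (3 - 13)² = (-10)² = 100)
-((O(10)/39)*95 - 1*(-51)) = -((100/39)*95 - 1*(-51)) = -((100*(1/39))*95 + 51) = -((100/39)*95 + 51) = -(9500/39 + 51) = -1*11489/39 = -11489/39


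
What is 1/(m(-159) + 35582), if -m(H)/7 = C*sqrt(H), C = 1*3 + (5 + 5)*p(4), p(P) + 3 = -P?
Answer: 35582/1301052523 - 469*I*sqrt(159)/1301052523 ≈ 2.7349e-5 - 4.5454e-6*I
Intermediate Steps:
p(P) = -3 - P
C = -67 (C = 1*3 + (5 + 5)*(-3 - 1*4) = 3 + 10*(-3 - 4) = 3 + 10*(-7) = 3 - 70 = -67)
m(H) = 469*sqrt(H) (m(H) = -(-469)*sqrt(H) = 469*sqrt(H))
1/(m(-159) + 35582) = 1/(469*sqrt(-159) + 35582) = 1/(469*(I*sqrt(159)) + 35582) = 1/(469*I*sqrt(159) + 35582) = 1/(35582 + 469*I*sqrt(159))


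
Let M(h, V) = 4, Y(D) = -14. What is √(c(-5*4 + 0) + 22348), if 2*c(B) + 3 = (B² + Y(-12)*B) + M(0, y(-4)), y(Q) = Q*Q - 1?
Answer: √90754/2 ≈ 150.63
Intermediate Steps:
y(Q) = -1 + Q² (y(Q) = Q² - 1 = -1 + Q²)
c(B) = ½ + B²/2 - 7*B (c(B) = -3/2 + ((B² - 14*B) + 4)/2 = -3/2 + (4 + B² - 14*B)/2 = -3/2 + (2 + B²/2 - 7*B) = ½ + B²/2 - 7*B)
√(c(-5*4 + 0) + 22348) = √((½ + (-5*4 + 0)²/2 - 7*(-5*4 + 0)) + 22348) = √((½ + (-20 + 0)²/2 - 7*(-20 + 0)) + 22348) = √((½ + (½)*(-20)² - 7*(-20)) + 22348) = √((½ + (½)*400 + 140) + 22348) = √((½ + 200 + 140) + 22348) = √(681/2 + 22348) = √(45377/2) = √90754/2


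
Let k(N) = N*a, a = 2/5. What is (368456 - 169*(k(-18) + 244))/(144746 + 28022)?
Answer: 205273/107980 ≈ 1.9010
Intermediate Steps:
a = 2/5 (a = 2*(1/5) = 2/5 ≈ 0.40000)
k(N) = 2*N/5 (k(N) = N*(2/5) = 2*N/5)
(368456 - 169*(k(-18) + 244))/(144746 + 28022) = (368456 - 169*((2/5)*(-18) + 244))/(144746 + 28022) = (368456 - 169*(-36/5 + 244))/172768 = (368456 - 169*1184/5)*(1/172768) = (368456 - 200096/5)*(1/172768) = (1642184/5)*(1/172768) = 205273/107980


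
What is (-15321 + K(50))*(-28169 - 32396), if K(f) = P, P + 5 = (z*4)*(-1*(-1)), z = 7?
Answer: 926523370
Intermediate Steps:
P = 23 (P = -5 + (7*4)*(-1*(-1)) = -5 + 28*1 = -5 + 28 = 23)
K(f) = 23
(-15321 + K(50))*(-28169 - 32396) = (-15321 + 23)*(-28169 - 32396) = -15298*(-60565) = 926523370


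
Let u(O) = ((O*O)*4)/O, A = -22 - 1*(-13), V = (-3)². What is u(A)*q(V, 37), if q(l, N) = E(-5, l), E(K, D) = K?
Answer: 180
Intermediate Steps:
V = 9
q(l, N) = -5
A = -9 (A = -22 + 13 = -9)
u(O) = 4*O (u(O) = (O²*4)/O = (4*O²)/O = 4*O)
u(A)*q(V, 37) = (4*(-9))*(-5) = -36*(-5) = 180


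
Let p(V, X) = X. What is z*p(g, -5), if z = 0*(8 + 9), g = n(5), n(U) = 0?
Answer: 0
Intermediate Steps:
g = 0
z = 0 (z = 0*17 = 0)
z*p(g, -5) = 0*(-5) = 0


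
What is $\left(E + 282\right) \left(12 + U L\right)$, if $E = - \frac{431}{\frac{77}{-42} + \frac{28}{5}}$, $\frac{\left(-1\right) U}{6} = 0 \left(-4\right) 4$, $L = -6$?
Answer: $\frac{227232}{113} \approx 2010.9$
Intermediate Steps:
$U = 0$ ($U = - 6 \cdot 0 \left(-4\right) 4 = - 6 \cdot 0 \cdot 4 = \left(-6\right) 0 = 0$)
$E = - \frac{12930}{113}$ ($E = - \frac{431}{77 \left(- \frac{1}{42}\right) + 28 \cdot \frac{1}{5}} = - \frac{431}{- \frac{11}{6} + \frac{28}{5}} = - \frac{431}{\frac{113}{30}} = \left(-431\right) \frac{30}{113} = - \frac{12930}{113} \approx -114.42$)
$\left(E + 282\right) \left(12 + U L\right) = \left(- \frac{12930}{113} + 282\right) \left(12 + 0 \left(-6\right)\right) = \frac{18936 \left(12 + 0\right)}{113} = \frac{18936}{113} \cdot 12 = \frac{227232}{113}$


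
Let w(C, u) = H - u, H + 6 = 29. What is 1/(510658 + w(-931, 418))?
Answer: 1/510263 ≈ 1.9598e-6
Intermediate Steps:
H = 23 (H = -6 + 29 = 23)
w(C, u) = 23 - u
1/(510658 + w(-931, 418)) = 1/(510658 + (23 - 1*418)) = 1/(510658 + (23 - 418)) = 1/(510658 - 395) = 1/510263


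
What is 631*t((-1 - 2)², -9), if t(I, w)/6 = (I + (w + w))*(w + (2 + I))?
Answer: -68148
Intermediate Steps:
t(I, w) = 6*(I + 2*w)*(2 + I + w) (t(I, w) = 6*((I + (w + w))*(w + (2 + I))) = 6*((I + 2*w)*(2 + I + w)) = 6*(I + 2*w)*(2 + I + w))
631*t((-1 - 2)², -9) = 631*(6*((-1 - 2)²)² + 12*(-1 - 2)² + 12*(-9)² + 24*(-9) + 18*(-1 - 2)²*(-9)) = 631*(6*((-3)²)² + 12*(-3)² + 12*81 - 216 + 18*(-3)²*(-9)) = 631*(6*9² + 12*9 + 972 - 216 + 18*9*(-9)) = 631*(6*81 + 108 + 972 - 216 - 1458) = 631*(486 + 108 + 972 - 216 - 1458) = 631*(-108) = -68148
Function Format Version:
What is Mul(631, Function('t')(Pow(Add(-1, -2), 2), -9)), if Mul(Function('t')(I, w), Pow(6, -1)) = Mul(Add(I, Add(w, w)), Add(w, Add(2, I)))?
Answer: -68148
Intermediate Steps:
Function('t')(I, w) = Mul(6, Add(I, Mul(2, w)), Add(2, I, w)) (Function('t')(I, w) = Mul(6, Mul(Add(I, Add(w, w)), Add(w, Add(2, I)))) = Mul(6, Mul(Add(I, Mul(2, w)), Add(2, I, w))) = Mul(6, Add(I, Mul(2, w)), Add(2, I, w)))
Mul(631, Function('t')(Pow(Add(-1, -2), 2), -9)) = Mul(631, Add(Mul(6, Pow(Pow(Add(-1, -2), 2), 2)), Mul(12, Pow(Add(-1, -2), 2)), Mul(12, Pow(-9, 2)), Mul(24, -9), Mul(18, Pow(Add(-1, -2), 2), -9))) = Mul(631, Add(Mul(6, Pow(Pow(-3, 2), 2)), Mul(12, Pow(-3, 2)), Mul(12, 81), -216, Mul(18, Pow(-3, 2), -9))) = Mul(631, Add(Mul(6, Pow(9, 2)), Mul(12, 9), 972, -216, Mul(18, 9, -9))) = Mul(631, Add(Mul(6, 81), 108, 972, -216, -1458)) = Mul(631, Add(486, 108, 972, -216, -1458)) = Mul(631, -108) = -68148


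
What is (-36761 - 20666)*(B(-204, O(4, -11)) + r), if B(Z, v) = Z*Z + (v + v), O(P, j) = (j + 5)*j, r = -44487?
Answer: 157292553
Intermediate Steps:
O(P, j) = j*(5 + j) (O(P, j) = (5 + j)*j = j*(5 + j))
B(Z, v) = Z² + 2*v
(-36761 - 20666)*(B(-204, O(4, -11)) + r) = (-36761 - 20666)*(((-204)² + 2*(-11*(5 - 11))) - 44487) = -57427*((41616 + 2*(-11*(-6))) - 44487) = -57427*((41616 + 2*66) - 44487) = -57427*((41616 + 132) - 44487) = -57427*(41748 - 44487) = -57427*(-2739) = 157292553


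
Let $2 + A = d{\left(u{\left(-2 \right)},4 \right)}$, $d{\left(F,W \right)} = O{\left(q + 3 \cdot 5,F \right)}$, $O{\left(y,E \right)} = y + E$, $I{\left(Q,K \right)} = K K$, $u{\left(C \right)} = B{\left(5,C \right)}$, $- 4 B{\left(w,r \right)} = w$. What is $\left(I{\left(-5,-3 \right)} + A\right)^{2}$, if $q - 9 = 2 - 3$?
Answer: $\frac{13225}{16} \approx 826.56$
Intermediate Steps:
$B{\left(w,r \right)} = - \frac{w}{4}$
$u{\left(C \right)} = - \frac{5}{4}$ ($u{\left(C \right)} = \left(- \frac{1}{4}\right) 5 = - \frac{5}{4}$)
$q = 8$ ($q = 9 + \left(2 - 3\right) = 9 - 1 = 8$)
$I{\left(Q,K \right)} = K^{2}$
$O{\left(y,E \right)} = E + y$
$d{\left(F,W \right)} = 23 + F$ ($d{\left(F,W \right)} = F + \left(8 + 3 \cdot 5\right) = F + \left(8 + 15\right) = F + 23 = 23 + F$)
$A = \frac{79}{4}$ ($A = -2 + \left(23 - \frac{5}{4}\right) = -2 + \frac{87}{4} = \frac{79}{4} \approx 19.75$)
$\left(I{\left(-5,-3 \right)} + A\right)^{2} = \left(\left(-3\right)^{2} + \frac{79}{4}\right)^{2} = \left(9 + \frac{79}{4}\right)^{2} = \left(\frac{115}{4}\right)^{2} = \frac{13225}{16}$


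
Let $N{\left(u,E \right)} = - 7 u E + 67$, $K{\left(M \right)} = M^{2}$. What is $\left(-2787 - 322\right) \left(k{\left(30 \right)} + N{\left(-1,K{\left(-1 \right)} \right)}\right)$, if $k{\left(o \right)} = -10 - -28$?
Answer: $-286028$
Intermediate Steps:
$N{\left(u,E \right)} = 67 - 7 E u$ ($N{\left(u,E \right)} = - 7 E u + 67 = 67 - 7 E u$)
$k{\left(o \right)} = 18$ ($k{\left(o \right)} = -10 + 28 = 18$)
$\left(-2787 - 322\right) \left(k{\left(30 \right)} + N{\left(-1,K{\left(-1 \right)} \right)}\right) = \left(-2787 - 322\right) \left(18 + \left(67 - 7 \left(-1\right)^{2} \left(-1\right)\right)\right) = - 3109 \left(18 + \left(67 - 7 \left(-1\right)\right)\right) = - 3109 \left(18 + \left(67 + 7\right)\right) = - 3109 \left(18 + 74\right) = \left(-3109\right) 92 = -286028$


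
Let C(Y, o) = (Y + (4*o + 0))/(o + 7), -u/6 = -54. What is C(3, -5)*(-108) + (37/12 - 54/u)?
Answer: 11051/12 ≈ 920.92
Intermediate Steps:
u = 324 (u = -6*(-54) = 324)
C(Y, o) = (Y + 4*o)/(7 + o)
C(3, -5)*(-108) + (37/12 - 54/u) = ((3 + 4*(-5))/(7 - 5))*(-108) + (37/12 - 54/324) = ((3 - 20)/2)*(-108) + (37*(1/12) - 54*1/324) = ((1/2)*(-17))*(-108) + (37/12 - 1/6) = -17/2*(-108) + 35/12 = 918 + 35/12 = 11051/12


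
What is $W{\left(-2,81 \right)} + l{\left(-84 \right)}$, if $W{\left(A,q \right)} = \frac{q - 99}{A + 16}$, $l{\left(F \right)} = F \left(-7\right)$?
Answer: $\frac{4107}{7} \approx 586.71$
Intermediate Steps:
$l{\left(F \right)} = - 7 F$
$W{\left(A,q \right)} = \frac{-99 + q}{16 + A}$
$W{\left(-2,81 \right)} + l{\left(-84 \right)} = \frac{-99 + 81}{16 - 2} - -588 = \frac{1}{14} \left(-18\right) + 588 = - \frac{9}{7} + 588 = \frac{4107}{7}$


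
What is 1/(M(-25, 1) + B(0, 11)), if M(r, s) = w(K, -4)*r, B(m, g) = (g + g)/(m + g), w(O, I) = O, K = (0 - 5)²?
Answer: -1/623 ≈ -0.0016051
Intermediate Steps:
K = 25 (K = (-5)² = 25)
B(m, g) = 2*g/(g + m) (B(m, g) = (2*g)/(g + m) = 2*g/(g + m))
M(r, s) = 25*r
1/(M(-25, 1) + B(0, 11)) = 1/(25*(-25) + 2*11/(11 + 0)) = 1/(-625 + 2*11/11) = 1/(-625 + 2*11*(1/11)) = 1/(-625 + 2) = 1/(-623) = -1/623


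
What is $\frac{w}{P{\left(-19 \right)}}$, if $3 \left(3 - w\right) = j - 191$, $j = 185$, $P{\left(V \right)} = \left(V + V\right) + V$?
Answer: $- \frac{5}{57} \approx -0.087719$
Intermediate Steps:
$P{\left(V \right)} = 3 V$ ($P{\left(V \right)} = 2 V + V = 3 V$)
$w = 5$ ($w = 3 - \frac{185 - 191}{3} = 3 - -2 = 3 + 2 = 5$)
$\frac{w}{P{\left(-19 \right)}} = \frac{5}{3 \left(-19\right)} = \frac{5}{-57} = 5 \left(- \frac{1}{57}\right) = - \frac{5}{57}$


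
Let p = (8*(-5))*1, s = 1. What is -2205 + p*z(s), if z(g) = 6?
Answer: -2445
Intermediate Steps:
p = -40 (p = -40*1 = -40)
-2205 + p*z(s) = -2205 - 40*6 = -2205 - 240 = -2445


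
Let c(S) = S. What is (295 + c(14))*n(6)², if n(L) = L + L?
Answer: 44496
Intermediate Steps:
n(L) = 2*L
(295 + c(14))*n(6)² = (295 + 14)*(2*6)² = 309*12² = 309*144 = 44496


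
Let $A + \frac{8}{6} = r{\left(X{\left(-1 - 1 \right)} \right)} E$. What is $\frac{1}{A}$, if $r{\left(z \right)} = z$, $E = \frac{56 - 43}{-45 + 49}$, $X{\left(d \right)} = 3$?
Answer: $\frac{12}{101} \approx 0.11881$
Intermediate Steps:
$E = \frac{13}{4} \approx 3.25$
$A = \frac{101}{12}$ ($A = - \frac{4}{3} + 3 \cdot \frac{13}{4} = - \frac{4}{3} + \frac{39}{4} = \frac{101}{12} \approx 8.4167$)
$\frac{1}{A} = \frac{1}{\frac{101}{12}} = \frac{12}{101}$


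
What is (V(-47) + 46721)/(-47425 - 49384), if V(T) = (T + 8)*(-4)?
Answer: -46877/96809 ≈ -0.48422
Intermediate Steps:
V(T) = -32 - 4*T (V(T) = (8 + T)*(-4) = -32 - 4*T)
(V(-47) + 46721)/(-47425 - 49384) = ((-32 - 4*(-47)) + 46721)/(-47425 - 49384) = ((-32 + 188) + 46721)/(-96809) = (156 + 46721)*(-1/96809) = 46877*(-1/96809) = -46877/96809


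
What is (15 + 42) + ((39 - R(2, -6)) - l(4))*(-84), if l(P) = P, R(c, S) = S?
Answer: -3387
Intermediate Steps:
(15 + 42) + ((39 - R(2, -6)) - l(4))*(-84) = (15 + 42) + ((39 - 1*(-6)) - 1*4)*(-84) = 57 + ((39 + 6) - 4)*(-84) = 57 + (45 - 4)*(-84) = 57 + 41*(-84) = 57 - 3444 = -3387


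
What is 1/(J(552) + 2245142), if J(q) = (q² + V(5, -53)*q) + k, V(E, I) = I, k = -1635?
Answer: 1/2518955 ≈ 3.9699e-7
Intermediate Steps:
J(q) = -1635 + q² - 53*q (J(q) = (q² - 53*q) - 1635 = -1635 + q² - 53*q)
1/(J(552) + 2245142) = 1/((-1635 + 552² - 53*552) + 2245142) = 1/((-1635 + 304704 - 29256) + 2245142) = 1/(273813 + 2245142) = 1/2518955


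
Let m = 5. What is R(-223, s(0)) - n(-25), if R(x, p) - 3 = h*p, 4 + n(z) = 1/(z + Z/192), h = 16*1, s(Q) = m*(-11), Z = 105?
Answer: -1366181/1565 ≈ -872.96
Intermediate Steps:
s(Q) = -55 (s(Q) = 5*(-11) = -55)
h = 16
n(z) = -4 + 1/(35/64 + z) (n(z) = -4 + 1/(z + 105/192) = -4 + 1/(z + 105*(1/192)) = -4 + 1/(z + 35/64) = -4 + 1/(35/64 + z))
R(x, p) = 3 + 16*p
R(-223, s(0)) - n(-25) = (3 + 16*(-55)) - 4*(-19 - 64*(-25))/(35 + 64*(-25)) = (3 - 880) - 4*(-19 + 1600)/(35 - 1600) = -877 - 4*1581/(-1565) = -877 - 4*(-1)*1581/1565 = -877 - 1*(-6324/1565) = -877 + 6324/1565 = -1366181/1565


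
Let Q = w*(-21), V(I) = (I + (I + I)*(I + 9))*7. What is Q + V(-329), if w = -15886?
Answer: 1805223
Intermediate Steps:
V(I) = 7*I + 14*I*(9 + I) (V(I) = (I + (2*I)*(9 + I))*7 = (I + 2*I*(9 + I))*7 = 7*I + 14*I*(9 + I))
Q = 333606 (Q = -15886*(-21) = 333606)
Q + V(-329) = 333606 + 7*(-329)*(19 + 2*(-329)) = 333606 + 7*(-329)*(19 - 658) = 333606 + 7*(-329)*(-639) = 333606 + 1471617 = 1805223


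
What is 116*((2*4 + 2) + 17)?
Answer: 3132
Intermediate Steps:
116*((2*4 + 2) + 17) = 116*((8 + 2) + 17) = 116*(10 + 17) = 116*27 = 3132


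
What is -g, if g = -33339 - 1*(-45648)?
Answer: -12309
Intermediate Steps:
g = 12309 (g = -33339 + 45648 = 12309)
-g = -1*12309 = -12309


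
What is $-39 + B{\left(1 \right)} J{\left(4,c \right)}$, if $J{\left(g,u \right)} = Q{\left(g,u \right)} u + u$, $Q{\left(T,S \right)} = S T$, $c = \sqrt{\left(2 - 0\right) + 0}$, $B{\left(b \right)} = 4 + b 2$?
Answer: $9 + 6 \sqrt{2} \approx 17.485$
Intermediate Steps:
$B{\left(b \right)} = 4 + 2 b$
$c = \sqrt{2}$ ($c = \sqrt{\left(2 + 0\right) + 0} = \sqrt{2 + 0} = \sqrt{2} \approx 1.4142$)
$J{\left(g,u \right)} = u + g u^{2}$ ($J{\left(g,u \right)} = u g u + u = g u u + u = g u^{2} + u = u + g u^{2}$)
$-39 + B{\left(1 \right)} J{\left(4,c \right)} = -39 + \left(4 + 2 \cdot 1\right) \sqrt{2} \left(1 + 4 \sqrt{2}\right) = -39 + \left(4 + 2\right) \sqrt{2} \left(1 + 4 \sqrt{2}\right) = -39 + 6 \sqrt{2} \left(1 + 4 \sqrt{2}\right)$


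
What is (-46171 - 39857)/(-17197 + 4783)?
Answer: 14338/2069 ≈ 6.9299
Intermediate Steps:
(-46171 - 39857)/(-17197 + 4783) = -86028/(-12414) = -86028*(-1/12414) = 14338/2069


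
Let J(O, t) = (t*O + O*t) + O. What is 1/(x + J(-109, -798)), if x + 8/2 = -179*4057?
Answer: -1/552352 ≈ -1.8104e-6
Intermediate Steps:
J(O, t) = O + 2*O*t (J(O, t) = (O*t + O*t) + O = 2*O*t + O = O + 2*O*t)
x = -726207 (x = -4 - 179*4057 = -4 - 726203 = -726207)
1/(x + J(-109, -798)) = 1/(-726207 - 109*(1 + 2*(-798))) = 1/(-726207 - 109*(1 - 1596)) = 1/(-726207 - 109*(-1595)) = 1/(-726207 + 173855) = 1/(-552352) = -1/552352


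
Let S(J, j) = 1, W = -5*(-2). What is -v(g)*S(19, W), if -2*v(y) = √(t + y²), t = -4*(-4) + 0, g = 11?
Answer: √137/2 ≈ 5.8523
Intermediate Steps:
W = 10
t = 16 (t = 16 + 0 = 16)
v(y) = -√(16 + y²)/2
-v(g)*S(19, W) = -(-√(16 + 11²)/2) = -(-√(16 + 121)/2) = -(-√137/2) = -(-1)*√137/2 = √137/2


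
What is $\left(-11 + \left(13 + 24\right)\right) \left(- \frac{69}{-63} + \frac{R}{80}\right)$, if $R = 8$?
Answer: $\frac{3263}{105} \approx 31.076$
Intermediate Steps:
$\left(-11 + \left(13 + 24\right)\right) \left(- \frac{69}{-63} + \frac{R}{80}\right) = \left(-11 + \left(13 + 24\right)\right) \left(- \frac{69}{-63} + \frac{8}{80}\right) = \left(-11 + 37\right) \left(\left(-69\right) \left(- \frac{1}{63}\right) + 8 \cdot \frac{1}{80}\right) = 26 \left(\frac{23}{21} + \frac{1}{10}\right) = 26 \cdot \frac{251}{210} = \frac{3263}{105}$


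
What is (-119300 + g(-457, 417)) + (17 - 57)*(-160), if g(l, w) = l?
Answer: -113357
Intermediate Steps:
(-119300 + g(-457, 417)) + (17 - 57)*(-160) = (-119300 - 457) + (17 - 57)*(-160) = -119757 - 40*(-160) = -119757 + 6400 = -113357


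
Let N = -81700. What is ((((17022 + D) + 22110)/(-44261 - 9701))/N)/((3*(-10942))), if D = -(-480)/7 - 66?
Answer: -2403/8886305670200 ≈ -2.7042e-10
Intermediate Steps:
D = 18/7 (D = -(-480)/7 - 66 = -8*(-60/7) - 66 = 480/7 - 66 = 18/7 ≈ 2.5714)
((((17022 + D) + 22110)/(-44261 - 9701))/N)/((3*(-10942))) = ((((17022 + 18/7) + 22110)/(-44261 - 9701))/(-81700))/((3*(-10942))) = (((119172/7 + 22110)/(-53962))*(-1/81700))/(-32826) = (((273942/7)*(-1/53962))*(-1/81700))*(-1/32826) = -136971/188867*(-1/81700)*(-1/32826) = (7209/812128100)*(-1/32826) = -2403/8886305670200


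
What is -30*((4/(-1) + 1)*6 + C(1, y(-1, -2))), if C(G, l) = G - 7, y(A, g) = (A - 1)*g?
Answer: 720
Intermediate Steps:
y(A, g) = g*(-1 + A) (y(A, g) = (-1 + A)*g = g*(-1 + A))
C(G, l) = -7 + G
-30*((4/(-1) + 1)*6 + C(1, y(-1, -2))) = -30*((4/(-1) + 1)*6 + (-7 + 1)) = -30*((4*(-1) + 1)*6 - 6) = -30*((-4 + 1)*6 - 6) = -30*(-3*6 - 6) = -30*(-18 - 6) = -30*(-24) = 720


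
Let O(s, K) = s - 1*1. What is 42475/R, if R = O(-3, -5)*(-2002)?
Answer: 42475/8008 ≈ 5.3041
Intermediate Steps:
O(s, K) = -1 + s (O(s, K) = s - 1 = -1 + s)
R = 8008 (R = (-1 - 3)*(-2002) = -4*(-2002) = 8008)
42475/R = 42475/8008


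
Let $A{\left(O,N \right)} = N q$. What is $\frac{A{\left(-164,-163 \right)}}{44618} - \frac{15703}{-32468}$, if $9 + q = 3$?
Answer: $\frac{366195079}{724328612} \approx 0.50556$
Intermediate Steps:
$q = -6$ ($q = -9 + 3 = -6$)
$A{\left(O,N \right)} = - 6 N$ ($A{\left(O,N \right)} = N \left(-6\right) = - 6 N$)
$\frac{A{\left(-164,-163 \right)}}{44618} - \frac{15703}{-32468} = \frac{\left(-6\right) \left(-163\right)}{44618} - \frac{15703}{-32468} = 978 \cdot \frac{1}{44618} - - \frac{15703}{32468} = \frac{489}{22309} + \frac{15703}{32468} = \frac{366195079}{724328612}$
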